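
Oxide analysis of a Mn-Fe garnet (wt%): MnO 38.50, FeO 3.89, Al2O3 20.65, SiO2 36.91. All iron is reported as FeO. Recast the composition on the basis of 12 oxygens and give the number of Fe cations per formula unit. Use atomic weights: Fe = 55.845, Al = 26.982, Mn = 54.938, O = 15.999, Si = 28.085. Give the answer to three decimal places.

0.267 Fe apfu

MnO (M=70.937): mol = 0.54274; Mn = 0.54274, O = 0.54274.
FeO (M=71.844): mol = 0.05415; Fe = 0.05415, O = 0.05415.
Al2O3 (M=101.961): mol = 0.20253; Al = 0.40506, O = 0.60759.
SiO2 (M=60.083): mol = 0.61432; Si = 0.61432, O = 1.22864.
ΣO = 2.43312; factor = 12/ΣO = 4.93194.
Fe apfu = 0.05415 × 4.93194 = 0.267.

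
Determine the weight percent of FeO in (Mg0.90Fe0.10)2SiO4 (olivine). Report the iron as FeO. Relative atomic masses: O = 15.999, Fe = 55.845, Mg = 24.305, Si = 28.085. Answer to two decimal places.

9.77 wt%

Molar mass of (Mg0.90Fe0.10)2SiO4 = 1.80·24.305 + 0.20·55.845 + 1·28.085 + 4·15.999 = 146.999 g/mol.
Each formula unit contains 0.20 Fe, equivalent to 0.20/1 = 0.2000 mol FeO.
M(FeO) = 1×55.845 + 1×15.999 = 71.844 g/mol.
Mass of FeO per formula unit = 0.2000 × 71.844 = 14.369 g.
FeO wt% = 14.369 / 146.999 × 100 = 9.77%.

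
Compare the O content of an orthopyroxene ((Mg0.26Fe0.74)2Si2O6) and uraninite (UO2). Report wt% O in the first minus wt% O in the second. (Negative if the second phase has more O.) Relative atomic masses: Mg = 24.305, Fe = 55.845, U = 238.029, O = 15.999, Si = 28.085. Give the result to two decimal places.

M((Mg0.26Fe0.74)2Si2O6) = 247.453 g/mol, so wt% O = 95.994/247.453 × 100 = 38.79%.
M(UO2) = 270.027 g/mol, so wt% O = 31.998/270.027 × 100 = 11.85%.
38.79 − 11.85 = 26.94 pp.

26.94 percentage points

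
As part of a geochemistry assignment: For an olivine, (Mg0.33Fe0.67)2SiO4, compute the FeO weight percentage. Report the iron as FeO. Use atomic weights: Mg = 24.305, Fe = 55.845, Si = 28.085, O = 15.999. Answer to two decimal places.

M((Mg0.33Fe0.67)2SiO4) = 182.955 g/mol; M(FeO) = 71.844 g/mol.
Moles FeO per formula unit = 1.34 Fe ÷ 1 = 1.3400.
FeO fraction = (1.3400 × 71.844) / 182.955 = 96.271/182.955 = 0.5262.

52.62 wt%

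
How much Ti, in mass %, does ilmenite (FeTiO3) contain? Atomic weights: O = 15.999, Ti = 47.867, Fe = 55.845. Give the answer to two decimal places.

31.55 mass %

Molar mass of FeTiO3: 1×55.845 + 1×47.867 + 3×15.999 = 151.709 g/mol.
Mass of Ti per formula unit: 1 × 47.867 = 47.867 g.
Weight fraction Ti = 47.867 / 151.709 = 0.3155.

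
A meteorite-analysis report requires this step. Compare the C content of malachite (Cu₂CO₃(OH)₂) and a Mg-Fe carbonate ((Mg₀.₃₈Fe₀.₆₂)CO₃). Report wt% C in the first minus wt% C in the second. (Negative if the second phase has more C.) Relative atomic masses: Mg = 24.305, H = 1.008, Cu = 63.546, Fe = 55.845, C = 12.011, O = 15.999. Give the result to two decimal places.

First mineral: 12.011 g C in 221.114 g formula = 5.43 wt% C.
Second mineral: 12.011 g C in 103.868 g formula = 11.56 wt% C.
5.43% − 11.56% gives a difference of -6.13 percentage points.

-6.13 percentage points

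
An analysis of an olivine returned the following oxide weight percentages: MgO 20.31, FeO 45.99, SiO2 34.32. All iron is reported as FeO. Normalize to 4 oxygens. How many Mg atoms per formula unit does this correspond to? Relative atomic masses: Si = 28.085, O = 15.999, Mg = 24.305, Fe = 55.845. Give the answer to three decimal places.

0.882 Mg apfu

MgO: 20.31/40.304 = 0.50392 mol → 0.50392 mol Mg, 0.50392 mol O.
FeO: 45.99/71.844 = 0.64014 mol → 0.64014 mol Fe, 0.64014 mol O.
SiO2: 34.32/60.083 = 0.57121 mol → 0.57121 mol Si, 1.14242 mol O.
Total oxygen = 2.28648 mol. Normalization factor = 4/2.28648 = 1.74941.
Mg per 4 O = 0.50392 × 1.74941 = 0.882.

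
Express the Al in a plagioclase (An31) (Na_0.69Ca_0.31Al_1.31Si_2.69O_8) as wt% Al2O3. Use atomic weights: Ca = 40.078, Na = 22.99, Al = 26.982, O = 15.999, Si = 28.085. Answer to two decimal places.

M(Na_0.69Ca_0.31Al_1.31Si_2.69O_8) = 267.174 g/mol; M(Al2O3) = 101.961 g/mol.
Moles Al2O3 per formula unit = 1.31 Al ÷ 2 = 0.6550.
Al2O3 fraction = (0.6550 × 101.961) / 267.174 = 66.784/267.174 = 0.2500.

25.00 wt%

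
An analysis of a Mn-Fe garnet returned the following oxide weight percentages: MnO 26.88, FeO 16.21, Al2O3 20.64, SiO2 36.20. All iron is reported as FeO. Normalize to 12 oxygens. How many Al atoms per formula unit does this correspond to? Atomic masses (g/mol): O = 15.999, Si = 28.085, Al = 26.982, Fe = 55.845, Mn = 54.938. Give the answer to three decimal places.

26.88 wt% MnO ÷ 70.937 g/mol = 0.37893 mol, giving 0.37893 Mn and 0.37893 O.
16.21 wt% FeO ÷ 71.844 g/mol = 0.22563 mol, giving 0.22563 Fe and 0.22563 O.
20.64 wt% Al2O3 ÷ 101.961 g/mol = 0.20243 mol, giving 0.40486 Al and 0.60729 O.
36.20 wt% SiO2 ÷ 60.083 g/mol = 0.60250 mol, giving 0.60250 Si and 1.20500 O.
Oxygen sums to 2.41685; scaling by 12/2.41685 = 4.96514 puts the formula on 12 O.
Al: 0.40486 × 4.96514 = 2.010 atoms per formula unit.

2.010 Al apfu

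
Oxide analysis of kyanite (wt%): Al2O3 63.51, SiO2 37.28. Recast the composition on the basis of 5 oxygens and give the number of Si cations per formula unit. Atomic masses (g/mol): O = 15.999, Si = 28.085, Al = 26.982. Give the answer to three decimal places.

Al2O3 (M=101.961): mol = 0.62289; Al = 1.24578, O = 1.86867.
SiO2 (M=60.083): mol = 0.62048; Si = 0.62048, O = 1.24096.
ΣO = 3.10963; factor = 5/ΣO = 1.60791.
Si apfu = 0.62048 × 1.60791 = 0.998.

0.998 Si apfu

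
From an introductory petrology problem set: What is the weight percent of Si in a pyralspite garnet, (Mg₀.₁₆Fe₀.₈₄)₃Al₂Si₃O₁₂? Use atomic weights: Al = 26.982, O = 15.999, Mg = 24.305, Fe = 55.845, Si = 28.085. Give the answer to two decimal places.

17.46 wt%

M((Mg₀.₁₆Fe₀.₈₄)₃Al₂Si₃O₁₂) = 482.603 g/mol.
Si contributes 3 × 28.085 = 84.255 g per mole.
84.255/482.603 = 0.1746 → 17.46%.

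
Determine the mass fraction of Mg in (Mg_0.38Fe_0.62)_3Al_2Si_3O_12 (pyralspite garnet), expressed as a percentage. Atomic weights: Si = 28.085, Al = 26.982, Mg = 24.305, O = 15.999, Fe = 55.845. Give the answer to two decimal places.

Molar mass of (Mg_0.38Fe_0.62)_3Al_2Si_3O_12: 1.14·24.305 + 1.86·55.845 + 2·26.982 + 3·28.085 + 12·15.999 = 461.786 g/mol.
Mass of Mg per formula unit: 1.14 × 24.305 = 27.708 g.
Weight fraction Mg = 27.708 / 461.786 = 0.0600.

6.00 mass %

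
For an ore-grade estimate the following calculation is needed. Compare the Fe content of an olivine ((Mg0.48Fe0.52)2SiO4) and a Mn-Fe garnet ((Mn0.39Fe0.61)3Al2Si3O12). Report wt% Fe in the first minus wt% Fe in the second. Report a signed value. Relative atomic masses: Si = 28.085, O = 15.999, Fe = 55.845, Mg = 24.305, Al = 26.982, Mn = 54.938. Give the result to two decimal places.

12.90 percentage points

Fe in (Mg0.48Fe0.52)2SiO4: molar mass 173.493 g/mol; 1.04×55.845 = 58.079 g → 33.48 wt%.
Fe in (Mn0.39Fe0.61)3Al2Si3O12: molar mass 496.681 g/mol; 1.83×55.845 = 102.196 g → 20.58 wt%.
Difference = 33.48 − 20.58 = 12.90 percentage points.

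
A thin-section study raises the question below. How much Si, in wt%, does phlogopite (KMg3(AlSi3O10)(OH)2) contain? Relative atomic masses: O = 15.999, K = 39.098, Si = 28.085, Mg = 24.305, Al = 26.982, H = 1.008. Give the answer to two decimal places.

M(KMg3(AlSi3O10)(OH)2) = 417.254 g/mol.
Si contributes 3 × 28.085 = 84.255 g per mole.
84.255/417.254 = 0.2019 → 20.19%.

20.19 wt%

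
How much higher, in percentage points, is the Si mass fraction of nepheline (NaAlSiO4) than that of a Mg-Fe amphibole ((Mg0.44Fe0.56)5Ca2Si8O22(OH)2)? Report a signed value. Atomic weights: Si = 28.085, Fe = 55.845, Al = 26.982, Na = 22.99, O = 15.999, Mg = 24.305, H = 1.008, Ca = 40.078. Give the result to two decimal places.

-5.18 percentage points

Si in NaAlSiO4: molar mass 142.053 g/mol; 1×28.085 = 28.085 g → 19.77 wt%.
Si in (Mg0.44Fe0.56)5Ca2Si8O22(OH)2: molar mass 900.665 g/mol; 8×28.085 = 224.680 g → 24.95 wt%.
Difference = 19.77 − 24.95 = -5.18 percentage points.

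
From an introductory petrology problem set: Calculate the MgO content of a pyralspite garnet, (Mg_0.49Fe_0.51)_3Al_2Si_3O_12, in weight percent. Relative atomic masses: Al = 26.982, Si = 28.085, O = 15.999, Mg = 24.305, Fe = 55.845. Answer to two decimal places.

13.13 wt%

M((Mg_0.49Fe_0.51)_3Al_2Si_3O_12) = 451.378 g/mol; M(MgO) = 40.304 g/mol.
Moles MgO per formula unit = 1.47 Mg ÷ 1 = 1.4700.
MgO fraction = (1.4700 × 40.304) / 451.378 = 59.247/451.378 = 0.1313.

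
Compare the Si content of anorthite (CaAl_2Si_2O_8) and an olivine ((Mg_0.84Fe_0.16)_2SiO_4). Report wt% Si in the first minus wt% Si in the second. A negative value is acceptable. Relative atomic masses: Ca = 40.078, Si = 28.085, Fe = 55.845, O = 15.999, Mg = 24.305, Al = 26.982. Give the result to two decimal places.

Si in CaAl_2Si_2O_8: molar mass 278.204 g/mol; 2×28.085 = 56.170 g → 20.19 wt%.
Si in (Mg_0.84Fe_0.16)_2SiO_4: molar mass 150.784 g/mol; 1×28.085 = 28.085 g → 18.63 wt%.
Difference = 20.19 − 18.63 = 1.56 percentage points.

1.56 percentage points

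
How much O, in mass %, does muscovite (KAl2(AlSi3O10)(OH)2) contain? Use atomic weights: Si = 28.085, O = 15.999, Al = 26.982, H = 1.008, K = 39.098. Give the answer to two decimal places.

48.20 mass %

M(KAl2(AlSi3O10)(OH)2) = 398.303 g/mol.
O contributes 12 × 15.999 = 191.988 g per mole.
191.988/398.303 = 0.4820 → 48.20%.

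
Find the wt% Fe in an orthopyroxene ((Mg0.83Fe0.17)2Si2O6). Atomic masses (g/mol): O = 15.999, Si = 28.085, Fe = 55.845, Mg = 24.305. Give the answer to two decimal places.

8.98 mass %

Molar mass of (Mg0.83Fe0.17)2Si2O6: 1.66×24.305 + 0.34×55.845 + 2×28.085 + 6×15.999 = 211.498 g/mol.
Mass of Fe per formula unit: 0.34 × 55.845 = 18.987 g.
Weight fraction Fe = 18.987 / 211.498 = 0.0898.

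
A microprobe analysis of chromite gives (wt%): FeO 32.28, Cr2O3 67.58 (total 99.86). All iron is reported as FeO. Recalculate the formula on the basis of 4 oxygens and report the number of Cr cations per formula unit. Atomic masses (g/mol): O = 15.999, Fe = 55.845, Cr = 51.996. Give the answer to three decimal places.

1.995 Cr apfu

FeO (M=71.844): mol = 0.44931; Fe = 0.44931, O = 0.44931.
Cr2O3 (M=151.989): mol = 0.44464; Cr = 0.88928, O = 1.33392.
ΣO = 1.78323; factor = 4/ΣO = 2.24312.
Cr apfu = 0.88928 × 2.24312 = 1.995.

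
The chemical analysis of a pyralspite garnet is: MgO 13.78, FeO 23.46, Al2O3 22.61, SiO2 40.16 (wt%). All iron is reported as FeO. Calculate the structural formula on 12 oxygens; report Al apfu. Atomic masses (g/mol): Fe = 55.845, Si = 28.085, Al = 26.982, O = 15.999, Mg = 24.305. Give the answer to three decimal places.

1.993 Al apfu

MgO (M=40.304): mol = 0.34190; Mg = 0.34190, O = 0.34190.
FeO (M=71.844): mol = 0.32654; Fe = 0.32654, O = 0.32654.
Al2O3 (M=101.961): mol = 0.22175; Al = 0.44350, O = 0.66525.
SiO2 (M=60.083): mol = 0.66841; Si = 0.66841, O = 1.33682.
ΣO = 2.67051; factor = 12/ΣO = 4.49352.
Al apfu = 0.44350 × 4.49352 = 1.993.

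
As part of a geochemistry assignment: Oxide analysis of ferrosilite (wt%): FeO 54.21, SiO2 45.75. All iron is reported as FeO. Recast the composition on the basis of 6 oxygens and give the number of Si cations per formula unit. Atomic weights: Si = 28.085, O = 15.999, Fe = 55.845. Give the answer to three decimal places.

54.21 wt% FeO ÷ 71.844 g/mol = 0.75455 mol, giving 0.75455 Fe and 0.75455 O.
45.75 wt% SiO2 ÷ 60.083 g/mol = 0.76145 mol, giving 0.76145 Si and 1.52290 O.
Oxygen sums to 2.27745; scaling by 6/2.27745 = 2.63453 puts the formula on 6 O.
Si: 0.76145 × 2.63453 = 2.006 atoms per formula unit.

2.006 Si apfu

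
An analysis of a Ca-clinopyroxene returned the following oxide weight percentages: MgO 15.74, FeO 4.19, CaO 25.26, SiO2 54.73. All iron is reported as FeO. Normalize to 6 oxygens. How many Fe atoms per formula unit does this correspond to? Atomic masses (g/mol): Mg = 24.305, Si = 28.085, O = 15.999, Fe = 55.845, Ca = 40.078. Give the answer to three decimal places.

MgO: 15.74/40.304 = 0.39053 mol → 0.39053 mol Mg, 0.39053 mol O.
FeO: 4.19/71.844 = 0.05832 mol → 0.05832 mol Fe, 0.05832 mol O.
CaO: 25.26/56.077 = 0.45045 mol → 0.45045 mol Ca, 0.45045 mol O.
SiO2: 54.73/60.083 = 0.91091 mol → 0.91091 mol Si, 1.82182 mol O.
Total oxygen = 2.72112 mol. Normalization factor = 6/2.72112 = 2.20497.
Fe per 6 O = 0.05832 × 2.20497 = 0.129.

0.129 Fe apfu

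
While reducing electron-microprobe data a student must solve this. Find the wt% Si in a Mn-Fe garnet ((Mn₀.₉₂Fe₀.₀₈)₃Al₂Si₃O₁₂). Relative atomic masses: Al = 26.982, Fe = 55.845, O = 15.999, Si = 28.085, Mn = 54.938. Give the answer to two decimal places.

17.01 mass %

M((Mn₀.₉₂Fe₀.₀₈)₃Al₂Si₃O₁₂) = 495.239 g/mol.
Si contributes 3 × 28.085 = 84.255 g per mole.
84.255/495.239 = 0.1701 → 17.01%.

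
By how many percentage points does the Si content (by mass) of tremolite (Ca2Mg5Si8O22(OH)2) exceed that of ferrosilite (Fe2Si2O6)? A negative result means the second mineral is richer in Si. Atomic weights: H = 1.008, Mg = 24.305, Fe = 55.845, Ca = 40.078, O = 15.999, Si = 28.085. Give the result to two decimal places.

M(Ca2Mg5Si8O22(OH)2) = 812.353 g/mol, so wt% Si = 224.680/812.353 × 100 = 27.66%.
M(Fe2Si2O6) = 263.854 g/mol, so wt% Si = 56.170/263.854 × 100 = 21.29%.
27.66 − 21.29 = 6.37 pp.

6.37 percentage points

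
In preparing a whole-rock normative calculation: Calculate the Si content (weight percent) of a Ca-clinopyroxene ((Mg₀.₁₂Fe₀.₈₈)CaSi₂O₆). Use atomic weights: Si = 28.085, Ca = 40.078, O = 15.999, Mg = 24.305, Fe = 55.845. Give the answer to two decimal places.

M((Mg₀.₁₂Fe₀.₈₈)CaSi₂O₆) = 244.302 g/mol.
Si contributes 2 × 28.085 = 56.170 g per mole.
56.170/244.302 = 0.2299 → 22.99%.

22.99 weight percent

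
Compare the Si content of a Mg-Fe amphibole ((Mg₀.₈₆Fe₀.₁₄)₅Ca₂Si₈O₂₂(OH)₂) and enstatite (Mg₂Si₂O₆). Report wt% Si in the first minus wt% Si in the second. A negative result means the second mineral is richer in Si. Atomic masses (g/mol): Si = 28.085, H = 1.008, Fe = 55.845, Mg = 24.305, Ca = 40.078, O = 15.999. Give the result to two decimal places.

-1.05 percentage points

Si in (Mg₀.₈₆Fe₀.₁₄)₅Ca₂Si₈O₂₂(OH)₂: molar mass 834.431 g/mol; 8×28.085 = 224.680 g → 26.93 wt%.
Si in Mg₂Si₂O₆: molar mass 200.774 g/mol; 2×28.085 = 56.170 g → 27.98 wt%.
Difference = 26.93 − 27.98 = -1.05 percentage points.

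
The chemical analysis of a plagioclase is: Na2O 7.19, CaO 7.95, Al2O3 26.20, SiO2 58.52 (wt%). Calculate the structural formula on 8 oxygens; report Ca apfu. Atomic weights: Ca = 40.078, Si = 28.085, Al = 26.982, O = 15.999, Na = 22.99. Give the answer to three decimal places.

Na2O (M=61.979): mol = 0.11601; Na = 0.23202, O = 0.11601.
CaO (M=56.077): mol = 0.14177; Ca = 0.14177, O = 0.14177.
Al2O3 (M=101.961): mol = 0.25696; Al = 0.51392, O = 0.77088.
SiO2 (M=60.083): mol = 0.97399; Si = 0.97399, O = 1.94798.
ΣO = 2.97664; factor = 8/ΣO = 2.68759.
Ca apfu = 0.14177 × 2.68759 = 0.381.

0.381 Ca apfu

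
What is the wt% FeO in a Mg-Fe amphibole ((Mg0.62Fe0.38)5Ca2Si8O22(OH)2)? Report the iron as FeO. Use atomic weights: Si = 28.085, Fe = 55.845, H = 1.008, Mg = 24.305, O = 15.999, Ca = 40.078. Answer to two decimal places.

M((Mg0.62Fe0.38)5Ca2Si8O22(OH)2) = 872.279 g/mol; M(FeO) = 71.844 g/mol.
Moles FeO per formula unit = 1.90 Fe ÷ 1 = 1.9000.
FeO fraction = (1.9000 × 71.844) / 872.279 = 136.504/872.279 = 0.1565.

15.65 wt%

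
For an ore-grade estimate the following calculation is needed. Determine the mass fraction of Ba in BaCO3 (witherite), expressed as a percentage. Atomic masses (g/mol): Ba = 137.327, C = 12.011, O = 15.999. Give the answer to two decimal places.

Molar mass of BaCO3: 1*137.327 + 1*12.011 + 3*15.999 = 197.335 g/mol.
Mass of Ba per formula unit: 1 × 137.327 = 137.327 g.
Weight fraction Ba = 137.327 / 197.335 = 0.6959.

69.59 wt%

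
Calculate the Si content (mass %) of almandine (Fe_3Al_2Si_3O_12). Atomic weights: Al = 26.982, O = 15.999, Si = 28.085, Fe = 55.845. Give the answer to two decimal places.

Molar mass of Fe_3Al_2Si_3O_12: 3×55.845 + 2×26.982 + 3×28.085 + 12×15.999 = 497.742 g/mol.
Mass of Si per formula unit: 3 × 28.085 = 84.255 g.
Weight fraction Si = 84.255 / 497.742 = 0.1693.

16.93 mass %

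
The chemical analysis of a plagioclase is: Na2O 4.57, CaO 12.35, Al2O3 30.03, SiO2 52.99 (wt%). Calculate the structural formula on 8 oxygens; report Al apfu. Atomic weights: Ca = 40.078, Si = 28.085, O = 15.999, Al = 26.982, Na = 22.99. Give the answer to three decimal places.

1.602 Al apfu

Na2O (M=61.979): mol = 0.07373; Na = 0.14746, O = 0.07373.
CaO (M=56.077): mol = 0.22023; Ca = 0.22023, O = 0.22023.
Al2O3 (M=101.961): mol = 0.29452; Al = 0.58904, O = 0.88356.
SiO2 (M=60.083): mol = 0.88195; Si = 0.88195, O = 1.76390.
ΣO = 2.94142; factor = 8/ΣO = 2.71977.
Al apfu = 0.58904 × 2.71977 = 1.602.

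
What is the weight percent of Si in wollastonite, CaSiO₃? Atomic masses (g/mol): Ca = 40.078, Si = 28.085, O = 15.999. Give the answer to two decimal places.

M(CaSiO₃) = 116.160 g/mol.
Si contributes 1 × 28.085 = 28.085 g per mole.
28.085/116.160 = 0.2418 → 24.18%.

24.18 weight percent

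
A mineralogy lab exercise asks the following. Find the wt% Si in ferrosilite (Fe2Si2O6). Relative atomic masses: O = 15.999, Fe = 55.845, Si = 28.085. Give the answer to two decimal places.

21.29 mass %

Formula mass = 2*55.845 + 2*28.085 + 6*15.999 = 263.854 g/mol, of which 56.170 g is Si.
So Si makes up 56.170/263.854 = 0.2129 of the mass, i.e. 21.29%.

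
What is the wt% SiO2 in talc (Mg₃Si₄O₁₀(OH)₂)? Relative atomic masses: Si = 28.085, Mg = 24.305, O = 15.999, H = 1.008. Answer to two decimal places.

Molar mass of Mg₃Si₄O₁₀(OH)₂ = 3·24.305 + 4·28.085 + 12·15.999 + 2·1.008 = 379.259 g/mol.
Each formula unit contains 4 Si, equivalent to 4/1 = 4.0000 mol SiO2.
M(SiO2) = 1×28.085 + 2×15.999 = 60.083 g/mol.
Mass of SiO2 per formula unit = 4.0000 × 60.083 = 240.332 g.
SiO2 wt% = 240.332 / 379.259 × 100 = 63.37%.

63.37 wt%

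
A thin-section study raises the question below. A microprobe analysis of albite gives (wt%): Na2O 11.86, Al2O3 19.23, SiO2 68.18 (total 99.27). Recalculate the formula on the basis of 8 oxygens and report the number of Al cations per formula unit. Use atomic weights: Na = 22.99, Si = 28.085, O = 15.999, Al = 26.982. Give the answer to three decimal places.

0.997 Al apfu

Na2O: 11.86/61.979 = 0.19136 mol → 0.38272 mol Na, 0.19136 mol O.
Al2O3: 19.23/101.961 = 0.18860 mol → 0.37720 mol Al, 0.56580 mol O.
SiO2: 68.18/60.083 = 1.13476 mol → 1.13476 mol Si, 2.26952 mol O.
Total oxygen = 3.02668 mol. Normalization factor = 8/3.02668 = 2.64316.
Al per 8 O = 0.37720 × 2.64316 = 0.997.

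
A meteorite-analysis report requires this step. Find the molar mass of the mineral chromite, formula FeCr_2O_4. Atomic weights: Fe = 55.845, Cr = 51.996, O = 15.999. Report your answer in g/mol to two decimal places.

M = 1·55.845 + 2·51.996 + 4·15.999

223.83 g/mol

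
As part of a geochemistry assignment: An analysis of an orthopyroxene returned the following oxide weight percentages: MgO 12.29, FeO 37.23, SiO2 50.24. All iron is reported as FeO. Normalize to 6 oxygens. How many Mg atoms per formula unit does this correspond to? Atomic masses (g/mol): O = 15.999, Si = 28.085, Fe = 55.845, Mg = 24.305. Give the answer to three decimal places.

0.733 Mg apfu

MgO (M=40.304): mol = 0.30493; Mg = 0.30493, O = 0.30493.
FeO (M=71.844): mol = 0.51821; Fe = 0.51821, O = 0.51821.
SiO2 (M=60.083): mol = 0.83618; Si = 0.83618, O = 1.67236.
ΣO = 2.49550; factor = 6/ΣO = 2.40433.
Mg apfu = 0.30493 × 2.40433 = 0.733.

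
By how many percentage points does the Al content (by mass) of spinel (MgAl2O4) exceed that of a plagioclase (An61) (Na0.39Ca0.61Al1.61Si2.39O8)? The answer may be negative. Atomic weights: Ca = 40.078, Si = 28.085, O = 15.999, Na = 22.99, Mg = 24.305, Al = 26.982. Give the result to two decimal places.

21.96 percentage points

M(MgAl2O4) = 142.265 g/mol, so wt% Al = 53.964/142.265 × 100 = 37.93%.
M(Na0.39Ca0.61Al1.61Si2.39O8) = 271.970 g/mol, so wt% Al = 43.441/271.970 × 100 = 15.97%.
37.93 − 15.97 = 21.96 pp.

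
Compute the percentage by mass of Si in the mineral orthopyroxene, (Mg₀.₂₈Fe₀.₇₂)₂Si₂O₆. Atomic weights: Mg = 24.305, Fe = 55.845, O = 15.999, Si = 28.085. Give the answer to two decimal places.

22.82 weight percent

Formula mass = 0.56×24.305 + 1.44×55.845 + 2×28.085 + 6×15.999 = 246.192 g/mol, of which 56.170 g is Si.
So Si makes up 56.170/246.192 = 0.2282 of the mass, i.e. 22.82%.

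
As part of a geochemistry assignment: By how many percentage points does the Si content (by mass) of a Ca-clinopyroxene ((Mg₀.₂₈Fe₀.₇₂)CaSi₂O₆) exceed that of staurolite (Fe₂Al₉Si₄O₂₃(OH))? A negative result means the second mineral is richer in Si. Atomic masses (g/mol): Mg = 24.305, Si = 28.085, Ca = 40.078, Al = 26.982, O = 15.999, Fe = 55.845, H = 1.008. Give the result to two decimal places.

10.29 percentage points

Si in (Mg₀.₂₈Fe₀.₇₂)CaSi₂O₆: molar mass 239.256 g/mol; 2×28.085 = 56.170 g → 23.48 wt%.
Si in Fe₂Al₉Si₄O₂₃(OH): molar mass 851.852 g/mol; 4×28.085 = 112.340 g → 13.19 wt%.
Difference = 23.48 − 13.19 = 10.29 percentage points.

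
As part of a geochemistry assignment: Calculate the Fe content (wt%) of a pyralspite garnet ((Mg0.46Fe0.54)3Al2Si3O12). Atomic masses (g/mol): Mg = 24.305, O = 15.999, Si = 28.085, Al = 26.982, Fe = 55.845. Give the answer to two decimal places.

19.92 wt%

Molar mass of (Mg0.46Fe0.54)3Al2Si3O12: 1.38*24.305 + 1.62*55.845 + 2*26.982 + 3*28.085 + 12*15.999 = 454.217 g/mol.
Mass of Fe per formula unit: 1.62 × 55.845 = 90.469 g.
Weight fraction Fe = 90.469 / 454.217 = 0.1992.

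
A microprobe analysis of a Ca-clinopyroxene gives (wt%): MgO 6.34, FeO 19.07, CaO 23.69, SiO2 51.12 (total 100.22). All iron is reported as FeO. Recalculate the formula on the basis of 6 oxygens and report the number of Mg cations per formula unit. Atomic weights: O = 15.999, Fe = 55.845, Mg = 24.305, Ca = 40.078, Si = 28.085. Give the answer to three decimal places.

MgO: 6.34/40.304 = 0.15730 mol → 0.15730 mol Mg, 0.15730 mol O.
FeO: 19.07/71.844 = 0.26544 mol → 0.26544 mol Fe, 0.26544 mol O.
CaO: 23.69/56.077 = 0.42245 mol → 0.42245 mol Ca, 0.42245 mol O.
SiO2: 51.12/60.083 = 0.85082 mol → 0.85082 mol Si, 1.70164 mol O.
Total oxygen = 2.54683 mol. Normalization factor = 6/2.54683 = 2.35587.
Mg per 6 O = 0.15730 × 2.35587 = 0.371.

0.371 Mg apfu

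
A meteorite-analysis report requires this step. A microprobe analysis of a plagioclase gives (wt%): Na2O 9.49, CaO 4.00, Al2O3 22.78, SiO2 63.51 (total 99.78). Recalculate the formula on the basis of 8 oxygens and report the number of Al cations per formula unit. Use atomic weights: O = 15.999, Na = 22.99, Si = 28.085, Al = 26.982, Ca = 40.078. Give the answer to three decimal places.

Na2O (M=61.979): mol = 0.15312; Na = 0.30624, O = 0.15312.
CaO (M=56.077): mol = 0.07133; Ca = 0.07133, O = 0.07133.
Al2O3 (M=101.961): mol = 0.22342; Al = 0.44684, O = 0.67026.
SiO2 (M=60.083): mol = 1.05704; Si = 1.05704, O = 2.11408.
ΣO = 3.00879; factor = 8/ΣO = 2.65888.
Al apfu = 0.44684 × 2.65888 = 1.188.

1.188 Al apfu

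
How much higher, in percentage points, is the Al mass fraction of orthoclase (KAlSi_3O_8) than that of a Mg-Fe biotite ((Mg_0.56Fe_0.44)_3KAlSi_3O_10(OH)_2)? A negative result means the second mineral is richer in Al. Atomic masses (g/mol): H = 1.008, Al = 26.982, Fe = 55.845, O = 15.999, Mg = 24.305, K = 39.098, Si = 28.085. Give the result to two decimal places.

3.81 percentage points

First mineral: 26.982 g Al in 278.327 g formula = 9.69 wt% Al.
Second mineral: 26.982 g Al in 458.887 g formula = 5.88 wt% Al.
9.69% − 5.88% gives a difference of 3.81 percentage points.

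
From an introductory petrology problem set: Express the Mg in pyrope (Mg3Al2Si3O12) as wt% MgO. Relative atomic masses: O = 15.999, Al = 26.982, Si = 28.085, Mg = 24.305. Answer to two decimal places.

Formula mass = 403.122 g/mol.
3 Mg → 3.0000 mol MgO per formula unit; M(MgO) = 40.304, so MgO mass = 120.912 g.
120.912/403.122 × 100 = 29.99 wt%.

29.99 wt%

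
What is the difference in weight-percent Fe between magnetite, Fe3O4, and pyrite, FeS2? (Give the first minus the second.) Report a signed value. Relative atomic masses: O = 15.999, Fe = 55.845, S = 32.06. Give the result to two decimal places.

25.81 percentage points

Fe in Fe3O4: molar mass 231.531 g/mol; 3×55.845 = 167.535 g → 72.36 wt%.
Fe in FeS2: molar mass 119.965 g/mol; 1×55.845 = 55.845 g → 46.55 wt%.
Difference = 72.36 − 46.55 = 25.81 percentage points.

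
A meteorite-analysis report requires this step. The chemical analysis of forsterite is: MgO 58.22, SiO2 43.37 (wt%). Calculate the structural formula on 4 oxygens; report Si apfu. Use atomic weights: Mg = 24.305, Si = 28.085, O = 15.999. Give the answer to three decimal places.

58.22 wt% MgO ÷ 40.304 g/mol = 1.44452 mol, giving 1.44452 Mg and 1.44452 O.
43.37 wt% SiO2 ÷ 60.083 g/mol = 0.72183 mol, giving 0.72183 Si and 1.44366 O.
Oxygen sums to 2.88818; scaling by 4/2.88818 = 1.38496 puts the formula on 4 O.
Si: 0.72183 × 1.38496 = 1.000 atoms per formula unit.

1.000 Si apfu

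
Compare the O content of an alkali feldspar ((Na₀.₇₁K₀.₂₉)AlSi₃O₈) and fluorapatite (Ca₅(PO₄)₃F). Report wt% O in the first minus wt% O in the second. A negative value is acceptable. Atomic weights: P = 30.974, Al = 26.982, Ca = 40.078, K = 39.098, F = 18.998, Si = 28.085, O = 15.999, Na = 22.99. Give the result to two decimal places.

First mineral: 127.992 g O in 266.890 g formula = 47.96 wt% O.
Second mineral: 191.988 g O in 504.298 g formula = 38.07 wt% O.
47.96% − 38.07% gives a difference of 9.89 percentage points.

9.89 percentage points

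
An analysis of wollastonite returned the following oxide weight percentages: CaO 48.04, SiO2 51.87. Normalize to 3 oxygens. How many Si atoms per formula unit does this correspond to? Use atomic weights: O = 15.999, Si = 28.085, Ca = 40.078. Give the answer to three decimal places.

1.003 Si apfu

CaO: 48.04/56.077 = 0.85668 mol → 0.85668 mol Ca, 0.85668 mol O.
SiO2: 51.87/60.083 = 0.86331 mol → 0.86331 mol Si, 1.72662 mol O.
Total oxygen = 2.58330 mol. Normalization factor = 3/2.58330 = 1.16131.
Si per 3 O = 0.86331 × 1.16131 = 1.003.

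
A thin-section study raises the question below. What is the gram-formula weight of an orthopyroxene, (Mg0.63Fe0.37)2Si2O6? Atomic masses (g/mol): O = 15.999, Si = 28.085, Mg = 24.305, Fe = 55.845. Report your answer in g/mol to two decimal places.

M = 1.26(24.305) + 0.74(55.845) + 2(28.085) + 6(15.999)

224.11 g/mol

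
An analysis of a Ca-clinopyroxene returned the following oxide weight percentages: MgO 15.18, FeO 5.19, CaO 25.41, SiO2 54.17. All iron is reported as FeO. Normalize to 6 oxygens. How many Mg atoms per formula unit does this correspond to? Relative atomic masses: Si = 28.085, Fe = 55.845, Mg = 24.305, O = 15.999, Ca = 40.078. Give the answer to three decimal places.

15.18 wt% MgO ÷ 40.304 g/mol = 0.37664 mol, giving 0.37664 Mg and 0.37664 O.
5.19 wt% FeO ÷ 71.844 g/mol = 0.07224 mol, giving 0.07224 Fe and 0.07224 O.
25.41 wt% CaO ÷ 56.077 g/mol = 0.45313 mol, giving 0.45313 Ca and 0.45313 O.
54.17 wt% SiO2 ÷ 60.083 g/mol = 0.90159 mol, giving 0.90159 Si and 1.80318 O.
Oxygen sums to 2.70519; scaling by 6/2.70519 = 2.21796 puts the formula on 6 O.
Mg: 0.37664 × 2.21796 = 0.835 atoms per formula unit.

0.835 Mg apfu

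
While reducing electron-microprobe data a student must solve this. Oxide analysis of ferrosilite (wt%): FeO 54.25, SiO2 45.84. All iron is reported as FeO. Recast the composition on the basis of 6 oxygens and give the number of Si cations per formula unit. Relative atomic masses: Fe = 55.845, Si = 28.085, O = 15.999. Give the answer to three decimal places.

FeO (M=71.844): mol = 0.75511; Fe = 0.75511, O = 0.75511.
SiO2 (M=60.083): mol = 0.76294; Si = 0.76294, O = 1.52588.
ΣO = 2.28099; factor = 6/ΣO = 2.63044.
Si apfu = 0.76294 × 2.63044 = 2.007.

2.007 Si apfu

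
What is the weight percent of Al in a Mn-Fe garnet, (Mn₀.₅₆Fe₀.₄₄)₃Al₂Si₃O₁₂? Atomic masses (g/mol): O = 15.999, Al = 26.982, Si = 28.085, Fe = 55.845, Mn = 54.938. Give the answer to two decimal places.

10.88 mass %

Molar mass of (Mn₀.₅₆Fe₀.₄₄)₃Al₂Si₃O₁₂: 1.68×54.938 + 1.32×55.845 + 2×26.982 + 3×28.085 + 12×15.999 = 496.218 g/mol.
Mass of Al per formula unit: 2 × 26.982 = 53.964 g.
Weight fraction Al = 53.964 / 496.218 = 0.1088.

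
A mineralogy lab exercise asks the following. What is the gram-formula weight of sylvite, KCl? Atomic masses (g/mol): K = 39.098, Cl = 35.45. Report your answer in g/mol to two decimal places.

M = 1·39.098 + 1·35.45

74.55 g/mol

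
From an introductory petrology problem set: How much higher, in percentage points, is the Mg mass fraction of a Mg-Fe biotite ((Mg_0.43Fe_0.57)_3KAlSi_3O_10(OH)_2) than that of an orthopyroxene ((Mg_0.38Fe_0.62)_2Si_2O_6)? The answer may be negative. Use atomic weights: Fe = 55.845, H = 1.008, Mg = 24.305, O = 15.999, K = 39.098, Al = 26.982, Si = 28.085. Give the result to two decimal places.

-1.05 percentage points

Mg in (Mg_0.43Fe_0.57)_3KAlSi_3O_10(OH)_2: molar mass 471.187 g/mol; 1.29×24.305 = 31.353 g → 6.65 wt%.
Mg in (Mg_0.38Fe_0.62)_2Si_2O_6: molar mass 239.884 g/mol; 0.76×24.305 = 18.472 g → 7.70 wt%.
Difference = 6.65 − 7.70 = -1.05 percentage points.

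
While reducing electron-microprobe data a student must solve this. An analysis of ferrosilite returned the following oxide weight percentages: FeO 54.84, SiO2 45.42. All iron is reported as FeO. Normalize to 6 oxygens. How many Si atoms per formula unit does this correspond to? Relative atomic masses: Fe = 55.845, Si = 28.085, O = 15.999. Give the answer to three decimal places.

FeO: 54.84/71.844 = 0.76332 mol → 0.76332 mol Fe, 0.76332 mol O.
SiO2: 45.42/60.083 = 0.75595 mol → 0.75595 mol Si, 1.51190 mol O.
Total oxygen = 2.27522 mol. Normalization factor = 6/2.27522 = 2.63711.
Si per 6 O = 0.75595 × 2.63711 = 1.994.

1.994 Si apfu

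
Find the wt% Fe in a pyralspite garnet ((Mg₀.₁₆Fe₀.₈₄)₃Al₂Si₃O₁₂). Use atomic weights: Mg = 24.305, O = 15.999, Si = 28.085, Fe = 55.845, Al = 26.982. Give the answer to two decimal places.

Molar mass of (Mg₀.₁₆Fe₀.₈₄)₃Al₂Si₃O₁₂: 0.48×24.305 + 2.52×55.845 + 2×26.982 + 3×28.085 + 12×15.999 = 482.603 g/mol.
Mass of Fe per formula unit: 2.52 × 55.845 = 140.729 g.
Weight fraction Fe = 140.729 / 482.603 = 0.2916.

29.16 weight percent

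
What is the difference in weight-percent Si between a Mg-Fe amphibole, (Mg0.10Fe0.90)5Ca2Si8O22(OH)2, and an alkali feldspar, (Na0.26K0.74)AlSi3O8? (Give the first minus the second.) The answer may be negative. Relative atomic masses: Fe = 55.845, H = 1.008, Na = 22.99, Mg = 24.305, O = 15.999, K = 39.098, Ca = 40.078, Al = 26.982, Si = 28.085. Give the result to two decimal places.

-7.19 percentage points

M((Mg0.10Fe0.90)5Ca2Si8O22(OH)2) = 954.283 g/mol, so wt% Si = 224.680/954.283 × 100 = 23.54%.
M((Na0.26K0.74)AlSi3O8) = 274.139 g/mol, so wt% Si = 84.255/274.139 × 100 = 30.73%.
23.54 − 30.73 = -7.19 pp.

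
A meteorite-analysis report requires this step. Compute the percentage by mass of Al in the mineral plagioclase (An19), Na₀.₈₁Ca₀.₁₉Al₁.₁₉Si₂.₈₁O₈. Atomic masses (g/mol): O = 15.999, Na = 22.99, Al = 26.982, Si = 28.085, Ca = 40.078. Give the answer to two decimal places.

12.10 mass %

Molar mass of Na₀.₈₁Ca₀.₁₉Al₁.₁₉Si₂.₈₁O₈: 0.81*22.99 + 0.19*40.078 + 1.19*26.982 + 2.81*28.085 + 8*15.999 = 265.256 g/mol.
Mass of Al per formula unit: 1.19 × 26.982 = 32.109 g.
Weight fraction Al = 32.109 / 265.256 = 0.1210.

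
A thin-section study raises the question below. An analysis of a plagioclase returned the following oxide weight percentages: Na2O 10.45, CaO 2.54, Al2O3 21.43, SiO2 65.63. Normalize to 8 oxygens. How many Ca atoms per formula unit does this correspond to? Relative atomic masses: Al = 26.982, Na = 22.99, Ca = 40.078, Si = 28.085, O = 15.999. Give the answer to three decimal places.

0.120 Ca apfu

Na2O (M=61.979): mol = 0.16861; Na = 0.33722, O = 0.16861.
CaO (M=56.077): mol = 0.04529; Ca = 0.04529, O = 0.04529.
Al2O3 (M=101.961): mol = 0.21018; Al = 0.42036, O = 0.63054.
SiO2 (M=60.083): mol = 1.09232; Si = 1.09232, O = 2.18464.
ΣO = 3.02908; factor = 8/ΣO = 2.64107.
Ca apfu = 0.04529 × 2.64107 = 0.120.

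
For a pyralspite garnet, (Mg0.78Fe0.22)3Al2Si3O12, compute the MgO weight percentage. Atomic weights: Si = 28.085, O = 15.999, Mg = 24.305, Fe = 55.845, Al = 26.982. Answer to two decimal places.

22.25 wt%

Formula mass = 423.938 g/mol.
2.34 Mg → 2.3400 mol MgO per formula unit; M(MgO) = 40.304, so MgO mass = 94.311 g.
94.311/423.938 × 100 = 22.25 wt%.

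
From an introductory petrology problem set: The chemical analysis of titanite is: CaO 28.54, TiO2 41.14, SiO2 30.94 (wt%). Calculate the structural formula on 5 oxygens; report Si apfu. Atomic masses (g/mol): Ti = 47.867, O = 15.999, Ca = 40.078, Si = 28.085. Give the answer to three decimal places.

CaO: 28.54/56.077 = 0.50894 mol → 0.50894 mol Ca, 0.50894 mol O.
TiO2: 41.14/79.865 = 0.51512 mol → 0.51512 mol Ti, 1.03024 mol O.
SiO2: 30.94/60.083 = 0.51495 mol → 0.51495 mol Si, 1.02990 mol O.
Total oxygen = 2.56908 mol. Normalization factor = 5/2.56908 = 1.94622.
Si per 5 O = 0.51495 × 1.94622 = 1.002.

1.002 Si apfu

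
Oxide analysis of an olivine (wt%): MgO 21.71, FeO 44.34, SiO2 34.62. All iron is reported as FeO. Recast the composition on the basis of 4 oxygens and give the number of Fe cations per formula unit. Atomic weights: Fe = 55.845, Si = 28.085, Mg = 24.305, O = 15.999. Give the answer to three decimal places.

MgO (M=40.304): mol = 0.53866; Mg = 0.53866, O = 0.53866.
FeO (M=71.844): mol = 0.61717; Fe = 0.61717, O = 0.61717.
SiO2 (M=60.083): mol = 0.57620; Si = 0.57620, O = 1.15240.
ΣO = 2.30823; factor = 4/ΣO = 1.73293.
Fe apfu = 0.61717 × 1.73293 = 1.070.

1.070 Fe apfu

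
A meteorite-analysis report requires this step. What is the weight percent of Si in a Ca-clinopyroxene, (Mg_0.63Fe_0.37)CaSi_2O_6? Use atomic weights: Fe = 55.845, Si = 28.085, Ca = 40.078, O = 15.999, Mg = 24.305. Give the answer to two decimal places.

24.61 mass %

Molar mass of (Mg_0.63Fe_0.37)CaSi_2O_6: 0.63*24.305 + 0.37*55.845 + 1*40.078 + 2*28.085 + 6*15.999 = 228.217 g/mol.
Mass of Si per formula unit: 2 × 28.085 = 56.170 g.
Weight fraction Si = 56.170 / 228.217 = 0.2461.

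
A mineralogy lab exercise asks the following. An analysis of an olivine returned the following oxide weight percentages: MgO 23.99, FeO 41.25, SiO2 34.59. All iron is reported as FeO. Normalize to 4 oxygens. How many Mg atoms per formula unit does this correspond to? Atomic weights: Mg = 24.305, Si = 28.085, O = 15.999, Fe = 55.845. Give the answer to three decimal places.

1.026 Mg apfu

MgO: 23.99/40.304 = 0.59523 mol → 0.59523 mol Mg, 0.59523 mol O.
FeO: 41.25/71.844 = 0.57416 mol → 0.57416 mol Fe, 0.57416 mol O.
SiO2: 34.59/60.083 = 0.57570 mol → 0.57570 mol Si, 1.15140 mol O.
Total oxygen = 2.32079 mol. Normalization factor = 4/2.32079 = 1.72355.
Mg per 4 O = 0.59523 × 1.72355 = 1.026.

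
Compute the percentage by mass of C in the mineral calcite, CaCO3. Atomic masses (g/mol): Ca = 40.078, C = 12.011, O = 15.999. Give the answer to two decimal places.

12.00 mass %

Molar mass of CaCO3: 1·40.078 + 1·12.011 + 3·15.999 = 100.086 g/mol.
Mass of C per formula unit: 1 × 12.011 = 12.011 g.
Weight fraction C = 12.011 / 100.086 = 0.1200.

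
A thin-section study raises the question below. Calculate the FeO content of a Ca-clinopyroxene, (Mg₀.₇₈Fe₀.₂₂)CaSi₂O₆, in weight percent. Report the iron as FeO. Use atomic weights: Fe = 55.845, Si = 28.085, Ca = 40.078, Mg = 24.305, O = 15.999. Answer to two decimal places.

Formula mass = 223.486 g/mol.
0.22 Fe → 0.2200 mol FeO per formula unit; M(FeO) = 71.844, so FeO mass = 15.806 g.
15.806/223.486 × 100 = 7.07 wt%.

7.07 wt%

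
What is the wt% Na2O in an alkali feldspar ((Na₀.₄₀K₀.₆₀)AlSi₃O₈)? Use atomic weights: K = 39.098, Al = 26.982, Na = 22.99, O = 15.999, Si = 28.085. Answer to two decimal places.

Formula mass = 271.884 g/mol.
0.40 Na → 0.2000 mol Na2O per formula unit; M(Na2O) = 61.979, so Na2O mass = 12.396 g.
12.396/271.884 × 100 = 4.56 wt%.

4.56 wt%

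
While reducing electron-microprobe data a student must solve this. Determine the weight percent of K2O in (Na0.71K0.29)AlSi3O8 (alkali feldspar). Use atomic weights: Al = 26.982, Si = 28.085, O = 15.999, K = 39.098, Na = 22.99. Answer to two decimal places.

5.12 wt%

Molar mass of (Na0.71K0.29)AlSi3O8 = 0.71*22.99 + 0.29*39.098 + 1*26.982 + 3*28.085 + 8*15.999 = 266.890 g/mol.
Each formula unit contains 0.29 K, equivalent to 0.29/2 = 0.1450 mol K2O.
M(K2O) = 2×39.098 + 1×15.999 = 94.195 g/mol.
Mass of K2O per formula unit = 0.1450 × 94.195 = 13.658 g.
K2O wt% = 13.658 / 266.890 × 100 = 5.12%.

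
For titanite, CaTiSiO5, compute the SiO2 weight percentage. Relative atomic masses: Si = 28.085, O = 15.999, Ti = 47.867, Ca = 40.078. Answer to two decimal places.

Formula mass = 196.025 g/mol.
1 Si → 1.0000 mol SiO2 per formula unit; M(SiO2) = 60.083, so SiO2 mass = 60.083 g.
60.083/196.025 × 100 = 30.65 wt%.

30.65 wt%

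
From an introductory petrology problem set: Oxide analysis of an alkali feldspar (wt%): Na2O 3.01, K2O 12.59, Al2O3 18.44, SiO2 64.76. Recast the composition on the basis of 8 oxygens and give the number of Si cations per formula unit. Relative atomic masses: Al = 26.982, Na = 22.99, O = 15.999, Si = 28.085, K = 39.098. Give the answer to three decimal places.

2.994 Si apfu

Na2O: 3.01/61.979 = 0.04856 mol → 0.09712 mol Na, 0.04856 mol O.
K2O: 12.59/94.195 = 0.13366 mol → 0.26732 mol K, 0.13366 mol O.
Al2O3: 18.44/101.961 = 0.18085 mol → 0.36170 mol Al, 0.54255 mol O.
SiO2: 64.76/60.083 = 1.07784 mol → 1.07784 mol Si, 2.15568 mol O.
Total oxygen = 2.88045 mol. Normalization factor = 8/2.88045 = 2.77734.
Si per 8 O = 1.07784 × 2.77734 = 2.994.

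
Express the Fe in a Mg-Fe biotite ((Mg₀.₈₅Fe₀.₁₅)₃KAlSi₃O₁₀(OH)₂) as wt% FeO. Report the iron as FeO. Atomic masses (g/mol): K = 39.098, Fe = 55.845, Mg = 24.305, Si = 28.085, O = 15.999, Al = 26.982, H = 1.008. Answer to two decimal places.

Molar mass of (Mg₀.₈₅Fe₀.₁₅)₃KAlSi₃O₁₀(OH)₂ = 2.55·24.305 + 0.45·55.845 + 1·39.098 + 1·26.982 + 3·28.085 + 12·15.999 + 2·1.008 = 431.447 g/mol.
Each formula unit contains 0.45 Fe, equivalent to 0.45/1 = 0.4500 mol FeO.
M(FeO) = 1×55.845 + 1×15.999 = 71.844 g/mol.
Mass of FeO per formula unit = 0.4500 × 71.844 = 32.330 g.
FeO wt% = 32.330 / 431.447 × 100 = 7.49%.

7.49 wt%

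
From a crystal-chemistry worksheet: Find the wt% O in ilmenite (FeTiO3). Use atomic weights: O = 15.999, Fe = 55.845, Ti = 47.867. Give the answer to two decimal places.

Formula mass = 1×55.845 + 1×47.867 + 3×15.999 = 151.709 g/mol, of which 47.997 g is O.
So O makes up 47.997/151.709 = 0.3164 of the mass, i.e. 31.64%.

31.64 wt%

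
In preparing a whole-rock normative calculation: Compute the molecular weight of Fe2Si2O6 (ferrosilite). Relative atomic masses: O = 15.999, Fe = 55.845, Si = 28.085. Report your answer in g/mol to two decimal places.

263.85 g/mol

The formula mass is the sum 2(55.845) + 2(28.085) + 6(15.999).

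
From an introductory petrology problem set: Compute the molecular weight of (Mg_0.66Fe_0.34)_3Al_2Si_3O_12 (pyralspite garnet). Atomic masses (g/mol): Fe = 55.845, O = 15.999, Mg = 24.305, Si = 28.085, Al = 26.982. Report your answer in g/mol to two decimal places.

Mg: 1.98 × 24.305 = 48.1239
Fe: 1.02 × 55.845 = 56.9619
Al: 2 × 26.982 = 53.9640
Si: 3 × 28.085 = 84.2550
O: 12 × 15.999 = 191.9880
Summing the contributions gives the formula mass.

435.29 g/mol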